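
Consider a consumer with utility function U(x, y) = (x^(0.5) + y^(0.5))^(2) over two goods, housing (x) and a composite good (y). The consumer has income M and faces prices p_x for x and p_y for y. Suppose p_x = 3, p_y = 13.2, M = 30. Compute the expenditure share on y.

Numerically y/x = 0.051653, so x* = 30/(3 + 13.2·0.051653) = 8.1481 and y* = 0.051653·8.1481 = 0.4209.
Expenditure on y: 13.2·0.4209 = 5.5556; share = 0.1852.

share on y = 0.1852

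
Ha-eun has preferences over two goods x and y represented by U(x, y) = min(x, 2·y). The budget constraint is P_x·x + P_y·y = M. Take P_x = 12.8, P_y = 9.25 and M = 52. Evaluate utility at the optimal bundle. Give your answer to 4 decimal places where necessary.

With perfect complements, no substitution: consume in ratio x:y = 2:1.
Budget: P_x·x + P_y·(1/2)·x = M, so (2·P_x + P_y)·x = 2·M.
Demand: x*(P_x,P_y,M) = 2·M/(2·P_x + P_y), y* = M/(2·P_x + P_y).
Here 2·12.8 + 9.25 = 34.85, giving x* = 2.9842 and y* = 1.4921.
Utility at the optimum: U(2.9842, 1.4921) = 2.9842.

V = 2.9842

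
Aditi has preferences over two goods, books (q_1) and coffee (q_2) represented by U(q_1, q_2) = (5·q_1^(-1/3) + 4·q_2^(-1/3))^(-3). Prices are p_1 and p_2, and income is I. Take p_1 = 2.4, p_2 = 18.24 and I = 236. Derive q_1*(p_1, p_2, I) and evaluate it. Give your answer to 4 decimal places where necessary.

q_1* = 40.8956

With the ratio pinned down, the budget gives q_1* = I/(p_1 + p_2·(q_2/q_1)) and q_2* = (q_2/q_1)·q_1*.
Numerically q_2/q_1 = 0.184802, so q_1* = 236/(2.4 + 18.24·0.184802) = 40.8956.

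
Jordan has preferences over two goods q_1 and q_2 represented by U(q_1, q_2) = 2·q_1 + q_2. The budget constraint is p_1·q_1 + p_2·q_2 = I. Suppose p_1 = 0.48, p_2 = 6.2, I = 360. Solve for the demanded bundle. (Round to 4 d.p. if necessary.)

Perfect substitutes: compare marginal utility per dollar. 2/p_1 vs 1/p_2 → 4.1667 vs 0.1613.
q_1 gives more utility per dollar, so spend all income on q_1: q_1* = I/p_1, q_2* = 0.
Numerically: q_1* = 750, q_2* = 0.

q_1* = 750, q_2* = 0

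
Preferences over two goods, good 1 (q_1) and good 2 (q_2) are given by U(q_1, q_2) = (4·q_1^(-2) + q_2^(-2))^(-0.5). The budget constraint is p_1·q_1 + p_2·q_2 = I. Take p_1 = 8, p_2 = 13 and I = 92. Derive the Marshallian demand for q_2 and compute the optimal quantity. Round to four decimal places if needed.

q_2* = 3.2939

From the CES first-order condition, 4·(q_2/q_1)^(3) = p_1/p_2.
Hence q_2/q_1 = ((1/4)·p_1/p_2)^(1/(3)), i.e. raised to the 1/3 power.
With the ratio pinned down, the budget gives q_1* = I/(p_1 + p_2·(q_2/q_1)) and q_2* = (q_2/q_1)·q_1*.
Numerically q_2/q_1 = 0.535832, so q_1* = 92/(8 + 13·0.535832) = 6.1473 and q_2* = 0.535832·6.1473 = 3.2939.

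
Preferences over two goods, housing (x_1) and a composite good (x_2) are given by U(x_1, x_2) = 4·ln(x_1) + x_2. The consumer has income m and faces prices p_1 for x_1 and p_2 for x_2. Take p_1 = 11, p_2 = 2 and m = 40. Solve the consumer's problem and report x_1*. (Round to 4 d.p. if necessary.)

x_1* = 0.7273

MU_x_1 = 4/x_1, MU_x_2 = 1. Tangency: 4/x_1 = p_1/p_2.
So x_1*(p_1,p_2) = 4·p_2/p_1, independent of income; and x_2* = (m − 4·p_2)/p_2.
At the given prices: x_1* = 4·2/11 = 0.7273.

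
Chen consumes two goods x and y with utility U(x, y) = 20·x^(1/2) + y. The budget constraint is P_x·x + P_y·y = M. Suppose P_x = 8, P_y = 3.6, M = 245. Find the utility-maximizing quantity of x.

x* = 20.25

Plugging in: x* = (10·3.6/8)² = 20.25.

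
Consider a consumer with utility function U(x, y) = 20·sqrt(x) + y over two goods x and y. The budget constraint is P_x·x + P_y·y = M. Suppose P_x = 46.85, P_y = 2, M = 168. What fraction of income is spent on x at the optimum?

share on x = 0.0508

Set MRS = P_x/P_y: 10·x^(−1/2) = P_x/P_y.
Thus x* = (10·P_y/P_x)² — independent of M — with the rest of income spent on y.
Plugging in: x* = (10·2/46.85)² = 0.1822, y* = 79.7311.
Expenditure on x: 46.85·0.1822 = 8.5379; share = 0.0508.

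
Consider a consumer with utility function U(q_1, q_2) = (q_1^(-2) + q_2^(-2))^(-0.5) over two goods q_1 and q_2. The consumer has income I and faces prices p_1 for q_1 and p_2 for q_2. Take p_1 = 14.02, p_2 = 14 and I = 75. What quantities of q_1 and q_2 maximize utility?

Numerically q_2/q_1 = 1.000476, so q_1* = 75/(14.02 + 14·1.000476) = 2.676 and q_2* = 1.000476·2.676 = 2.6773.

q_1* = 2.676, q_2* = 2.6773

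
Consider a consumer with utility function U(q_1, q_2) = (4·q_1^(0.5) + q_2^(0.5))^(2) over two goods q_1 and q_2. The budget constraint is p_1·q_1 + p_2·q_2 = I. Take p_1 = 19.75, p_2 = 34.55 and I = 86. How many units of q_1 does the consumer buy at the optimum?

MU_q_1 ∝ 4·q_1^(-0.5), MU_q_2 ∝ q_2^(-0.5), so MRS = 4·(q_2/q_1)^(0.5) = p_1/p_2.
Solve for the ratio: q_2/q_1 = [(1/4)·p_1/p_2]^(2).
Substitute q_2 = (q_2/q_1)·q_1 into the budget: q_1* = I/(p_1 + p_2·(q_2/q_1)).
Numerically q_2/q_1 = 0.020423, so q_1* = 86/(19.75 + 34.55·0.020423) = 4.2042.

q_1* = 4.2042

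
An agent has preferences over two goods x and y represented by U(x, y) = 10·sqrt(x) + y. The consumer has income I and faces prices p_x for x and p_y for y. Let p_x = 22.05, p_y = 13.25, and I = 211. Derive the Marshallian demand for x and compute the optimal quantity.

Thus x* = (5·p_y/p_x)² — independent of I — with the rest of income spent on y.
Plugging in: x* = (5·13.25/22.05)² = 9.0272.

x* = 9.0272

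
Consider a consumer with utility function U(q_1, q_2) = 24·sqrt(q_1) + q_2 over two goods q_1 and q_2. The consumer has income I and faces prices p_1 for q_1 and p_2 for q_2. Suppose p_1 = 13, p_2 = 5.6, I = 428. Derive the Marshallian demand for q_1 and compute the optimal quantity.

q_1* = 26.7209

Utility is quasi-linear in q_2; the FOC for q_1 is 12/√q_1 = p_1/p_2.
Solve: √q_1 = 12·p_2/p_1, so q_1*(p_1,p_2) = (12·p_2/p_1)², and q_2* = (I − p_1·q_1*)/p_2.
Plugging in: q_1* = (12·5.6/13)² = 26.7209.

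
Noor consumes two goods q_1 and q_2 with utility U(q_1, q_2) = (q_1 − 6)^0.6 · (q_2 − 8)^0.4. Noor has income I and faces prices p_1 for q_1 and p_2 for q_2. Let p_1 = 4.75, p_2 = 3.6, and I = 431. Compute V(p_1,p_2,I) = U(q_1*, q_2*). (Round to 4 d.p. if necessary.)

V = 44.8436

Substituting into the budget: q_1* = 6 + 0.6·(I − 6·p_1 − 8·p_2)/p_1, and q_2* = 8 + 0.4·(…)/p_2.
Discretionary income = 431 − 6·4.75 − 8·3.6 = 373.7; q_1* = 6 + 0.6·373.7/4.75 = 53.2042; q_2* = 8 + 0.4·373.7/3.6 = 49.5222.
Utility at the optimum: U(53.2042, 49.5222) = 44.8436.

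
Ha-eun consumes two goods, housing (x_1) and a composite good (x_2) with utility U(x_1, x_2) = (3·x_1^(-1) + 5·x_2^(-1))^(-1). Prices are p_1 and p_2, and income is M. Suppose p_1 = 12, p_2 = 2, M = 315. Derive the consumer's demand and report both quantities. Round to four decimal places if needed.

x_1* = 17.19, x_2* = 54.3597

MRS = MU_x_1/MU_x_2 = (3/5)·(x_2/x_1)^(2). Set equal to p_1/p_2.
Hence x_2/x_1 = ((5/3)·p_1/p_2)^(1/(2)), i.e. raised to the 0.5 power.
With the ratio pinned down, the budget gives x_1* = M/(p_1 + p_2·(x_2/x_1)) and x_2* = (x_2/x_1)·x_1*.
Numerically x_2/x_1 = 3.162278, so x_1* = 315/(12 + 2·3.162278) = 17.19 and x_2* = 3.162278·17.19 = 54.3597.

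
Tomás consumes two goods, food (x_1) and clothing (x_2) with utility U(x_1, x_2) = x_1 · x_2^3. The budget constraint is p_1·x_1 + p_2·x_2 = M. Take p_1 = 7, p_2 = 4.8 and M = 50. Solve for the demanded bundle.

Demand: x_1*(p_1,p_2,M) = 0.25·M/p_1 and x_2* = 0.75·M/p_2.
At p_1=7, p_2=4.8, M=50: x_1* = 0.25·50/7 = 1.7857, x_2* = 7.8125.

x_1* = 1.7857, x_2* = 7.8125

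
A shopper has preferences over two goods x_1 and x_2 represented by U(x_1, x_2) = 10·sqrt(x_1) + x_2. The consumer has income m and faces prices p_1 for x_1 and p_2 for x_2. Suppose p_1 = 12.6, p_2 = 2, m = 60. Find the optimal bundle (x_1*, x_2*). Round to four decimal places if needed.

Thus x_1* = (5·p_2/p_1)² — independent of m — with the rest of income spent on x_2.
Plugging in: x_1* = (5·2/12.6)² = 0.6299, x_2* = 26.0317.

x_1* = 0.6299, x_2* = 26.0317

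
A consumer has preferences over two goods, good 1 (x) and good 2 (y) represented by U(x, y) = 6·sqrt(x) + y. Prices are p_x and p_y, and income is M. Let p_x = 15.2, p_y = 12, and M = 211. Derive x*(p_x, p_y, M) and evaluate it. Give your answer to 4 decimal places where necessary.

MU_x = 3/√x, MU_y = 1. Tangency: 3/√x = p_x/p_y.
Thus x* = (3·p_y/p_x)² — independent of M — with the rest of income spent on y.
Plugging in: x* = (3·12/15.2)² = 5.6094.

x* = 5.6094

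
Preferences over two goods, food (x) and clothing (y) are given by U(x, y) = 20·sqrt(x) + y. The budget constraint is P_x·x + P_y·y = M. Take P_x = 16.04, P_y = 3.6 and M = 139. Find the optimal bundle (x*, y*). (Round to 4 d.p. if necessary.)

MU_x = 10/√x, MU_y = 1. Tangency: 10/√x = P_x/P_y.
Thus x* = (10·P_y/P_x)² — independent of M — with the rest of income spent on y.
Plugging in: x* = (10·3.6/16.04)² = 5.0373, y* = 16.1672.

x* = 5.0373, y* = 16.1672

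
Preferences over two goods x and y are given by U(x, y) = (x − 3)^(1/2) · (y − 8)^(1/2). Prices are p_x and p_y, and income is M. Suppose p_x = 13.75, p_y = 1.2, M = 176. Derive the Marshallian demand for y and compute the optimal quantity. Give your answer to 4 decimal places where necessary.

MRS = (y−8)/(x−3). Tangency with p_x/p_y gives y−8 = (p_x/p_y)·(x−3).
Substituting into the budget: x* = 3 + 0.5·(M − 3·p_x − 8·p_y)/p_x, and y* = 8 + 0.5·(…)/p_y.
Discretionary income = 176 − 3·13.75 − 8·1.2 = 125.15; y* = 8 + 0.5·125.15/1.2 = 60.1458.

y* = 60.1458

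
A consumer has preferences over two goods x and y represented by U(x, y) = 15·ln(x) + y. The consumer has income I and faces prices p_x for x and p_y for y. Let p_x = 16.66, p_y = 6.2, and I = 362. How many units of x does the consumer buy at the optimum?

MU_x = 15/x, MU_y = 1. Tangency: 15/x = p_x/p_y.
So x*(p_x,p_y) = 15·p_y/p_x, independent of income; and y* = (I − 15·p_y)/p_y.
At the given prices: x* = 15·6.2/16.66 = 5.5822.

x* = 5.5822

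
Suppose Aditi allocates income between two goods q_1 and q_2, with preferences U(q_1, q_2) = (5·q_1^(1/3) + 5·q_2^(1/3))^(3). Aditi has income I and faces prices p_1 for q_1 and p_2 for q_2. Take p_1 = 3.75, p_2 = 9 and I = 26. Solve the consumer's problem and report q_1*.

From the CES first-order condition, (q_2/q_1)^(2/3) = p_1/p_2.
Hence q_2/q_1 = (p_1/p_2)^(1/(2/3)), i.e. raised to the 1.5 power.
Substitute q_2 = (q_2/q_1)·q_1 into the budget: q_1* = I/(p_1 + p_2·(q_2/q_1)).
Numerically q_2/q_1 = 0.268957, so q_1* = 26/(3.75 + 9·0.268957) = 4.2135.

q_1* = 4.2135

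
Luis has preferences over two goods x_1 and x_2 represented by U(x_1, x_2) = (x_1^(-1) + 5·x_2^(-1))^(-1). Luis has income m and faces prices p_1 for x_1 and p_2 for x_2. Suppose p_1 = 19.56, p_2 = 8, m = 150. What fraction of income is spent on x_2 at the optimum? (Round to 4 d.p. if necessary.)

MRS = MU_x_1/MU_x_2 = (1/5)·(x_2/x_1)^(2). Set equal to p_1/p_2.
Solve for the ratio: x_2/x_1 = [5·p_1/p_2]^(0.5).
Substitute x_2 = (x_2/x_1)·x_1 into the budget: x_1* = m/(p_1 + p_2·(x_2/x_1)).
Numerically x_2/x_1 = 3.496427, so x_1* = 150/(19.56 + 8·3.496427) = 3.1558 and x_2* = 3.496427·3.1558 = 11.0341.
Expenditure on x_2: 8·11.0341 = 88.2724; share = 0.5885.

share on x_2 = 0.5885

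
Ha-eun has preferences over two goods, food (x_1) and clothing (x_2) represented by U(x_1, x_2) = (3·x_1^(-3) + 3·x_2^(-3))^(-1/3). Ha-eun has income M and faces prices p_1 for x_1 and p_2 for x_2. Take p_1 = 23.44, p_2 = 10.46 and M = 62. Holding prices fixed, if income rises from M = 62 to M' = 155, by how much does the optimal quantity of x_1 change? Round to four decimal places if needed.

Δx_1* = 2.5664

MU_x_1 ∝ 3·x_1^(-4), MU_x_2 ∝ 3·x_2^(-4), so MRS = (x_2/x_1)^(4) = p_1/p_2.
Hence x_2/x_1 = (p_1/p_2)^(1/(4)), i.e. raised to the 0.25 power.
Substitute x_2 = (x_2/x_1)·x_1 into the budget: x_1* = M/(p_1 + p_2·(x_2/x_1)).
Numerically x_2/x_1 = 1.223507, so x_1* = 62/(23.44 + 10.46·1.223507) = 1.7109.
At M' = 155: x_1* = 4.2773. Change: 4.2773 − 1.7109 = 2.5664.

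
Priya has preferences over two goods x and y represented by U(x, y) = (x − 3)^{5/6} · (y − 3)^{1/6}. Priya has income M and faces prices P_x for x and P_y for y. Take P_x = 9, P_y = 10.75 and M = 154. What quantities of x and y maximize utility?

x* = 11.7731, y* = 4.469

Let x' = x−3, y' = y−3. MRS = 5·y'/x' = P_x/P_y.
After buying the subsistence bundle (3, 3), a share 5/6 of the remaining income goes to x: x* = 3 + 5/6·(M − 3P_x − 3P_y)/P_x.
Discretionary income = 154 − 3·9 − 3·10.75 = 94.75; x* = 3 + 5/6·94.75/9 = 11.7731; y* = 3 + 1/6·94.75/10.75 = 4.469.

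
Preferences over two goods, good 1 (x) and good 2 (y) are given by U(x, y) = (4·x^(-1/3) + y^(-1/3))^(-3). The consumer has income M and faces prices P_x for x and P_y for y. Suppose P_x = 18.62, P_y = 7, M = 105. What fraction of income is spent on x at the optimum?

share on x = 0.7832

With the ratio pinned down, the budget gives x* = M/(P_x + P_y·(y/x)) and y* = (y/x)·x*.
Numerically y/x = 0.736404, so x* = 105/(18.62 + 7·0.736404) = 4.4164 and y* = 0.736404·4.4164 = 3.2523.
Expenditure on x: 18.62·4.4164 = 82.234; share = 0.7832.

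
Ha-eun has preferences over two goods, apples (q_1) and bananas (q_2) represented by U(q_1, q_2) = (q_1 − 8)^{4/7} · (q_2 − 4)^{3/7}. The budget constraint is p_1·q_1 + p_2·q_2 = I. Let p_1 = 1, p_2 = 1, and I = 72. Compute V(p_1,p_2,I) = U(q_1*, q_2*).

V = 30.3088

MRS = (4/3)·(q_2−4)/(q_1−8). Tangency with p_1/p_2 gives q_2−4 = (3/4)·(p_1/p_2)·(q_1−8).
Substituting into the budget: q_1* = 8 + 4/7·(I − 8·p_1 − 4·p_2)/p_1, and q_2* = 4 + 3/7·(…)/p_2.
Discretionary income = 72 − 8·1 − 4·1 = 60; q_1* = 8 + 4/7·60/1 = 42.2857; q_2* = 4 + 3/7·60/1 = 29.7143.
Utility at the optimum: U(42.2857, 29.7143) = 30.3088.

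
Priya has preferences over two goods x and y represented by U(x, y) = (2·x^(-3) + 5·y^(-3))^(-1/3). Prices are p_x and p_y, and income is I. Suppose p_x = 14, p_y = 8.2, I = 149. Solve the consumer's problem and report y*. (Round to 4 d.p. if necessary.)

MU_x ∝ 2·x^(-4), MU_y ∝ 5·y^(-4), so MRS = (2/5)·(y/x)^(4) = p_x/p_y.
Solve for the ratio: y/x = [(5/2)·p_x/p_y]^(0.25).
With the ratio pinned down, the budget gives x* = I/(p_x + p_y·(y/x)) and y* = (y/x)·x*.
Numerically y/x = 1.437353, so x* = 149/(14 + 8.2·1.437353) = 5.7783 and y* = 1.437353·5.7783 = 8.3054.

y* = 8.3054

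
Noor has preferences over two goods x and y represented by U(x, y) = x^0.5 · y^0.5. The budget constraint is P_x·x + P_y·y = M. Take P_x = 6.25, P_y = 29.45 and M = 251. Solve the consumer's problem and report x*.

The MRS is y/x. Set MRS = P_x/P_y.
So 0.5·P_y·y = 0.5·P_x·x; combined with the budget, a share 0.5 of income goes to x.
Demand: x*(P_x,P_y,M) = 0.5·M/P_x and y* = 0.5·M/P_y.
At P_x=6.25, P_y=29.45, M=251: x* = 0.5·251/6.25 = 20.08.

x* = 20.08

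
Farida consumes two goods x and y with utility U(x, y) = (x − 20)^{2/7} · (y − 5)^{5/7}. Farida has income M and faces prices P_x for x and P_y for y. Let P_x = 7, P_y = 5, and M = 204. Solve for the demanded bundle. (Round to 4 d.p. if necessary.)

This is Cobb-Douglas in (x−20, y−5): tangency gives 2/7·P_y·(y−5) = 5/7·P_x·(x−20).
After buying the subsistence bundle (20, 5), a share 2/7 of the remaining income goes to x: x* = 20 + 2/7·(M − 20P_x − 5P_y)/P_x.
Discretionary income = 204 − 20·7 − 5·5 = 39; x* = 20 + 2/7·39/7 = 21.5918; y* = 5 + 5/7·39/5 = 10.5714.

x* = 21.5918, y* = 10.5714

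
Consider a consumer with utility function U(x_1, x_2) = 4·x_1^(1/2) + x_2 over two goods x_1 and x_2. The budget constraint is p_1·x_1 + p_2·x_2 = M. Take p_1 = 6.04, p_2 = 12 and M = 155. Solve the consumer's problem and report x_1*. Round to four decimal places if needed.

x_1* = 15.7888

Utility is quasi-linear in x_2; the FOC for x_1 is 2/√x_1 = p_1/p_2.
Solve: √x_1 = 2·p_2/p_1, so x_1*(p_1,p_2) = (2·p_2/p_1)², and x_2* = (M − p_1·x_1*)/p_2.
Plugging in: x_1* = (2·12/6.04)² = 15.7888.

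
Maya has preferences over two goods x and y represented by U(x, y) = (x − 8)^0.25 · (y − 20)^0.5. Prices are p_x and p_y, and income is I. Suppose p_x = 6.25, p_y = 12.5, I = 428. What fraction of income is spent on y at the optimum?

After buying the subsistence bundle (8, 20), a share 1/3 of the remaining income goes to x: x* = 8 + 1/3·(I − 8p_x − 20p_y)/p_x.
Discretionary income = 428 − 8·6.25 − 20·12.5 = 128; x* = 8 + 1/3·128/6.25 = 14.8267; y* = 20 + 2/3·128/12.5 = 26.8267.
Expenditure on y: 12.5·26.8267 = 335.3333; share = 0.7835.

share on y = 0.7835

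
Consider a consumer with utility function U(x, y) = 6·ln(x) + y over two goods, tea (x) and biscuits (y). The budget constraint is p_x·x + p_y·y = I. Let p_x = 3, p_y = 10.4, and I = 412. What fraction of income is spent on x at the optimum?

share on x = 0.1515

Set MRS = p_x/p_y: (6/x)/1 = p_x/p_y.
So x*(p_x,p_y) = 6·p_y/p_x, independent of income; and y* = (I − 6·p_y)/p_y.
At the given prices: x* = 6·10.4/3 = 20.8, and y* = 33.6154.
Expenditure on x: 3·20.8 = 62.4; share = 0.1515.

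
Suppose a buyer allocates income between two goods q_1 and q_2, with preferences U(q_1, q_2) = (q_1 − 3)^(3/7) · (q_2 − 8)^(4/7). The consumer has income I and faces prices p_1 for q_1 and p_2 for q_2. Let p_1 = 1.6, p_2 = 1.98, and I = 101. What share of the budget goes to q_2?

share on q_2 = 0.6115

MRS = (3/4)·(q_2−8)/(q_1−3). Tangency with p_1/p_2 gives q_2−8 = (4/3)·(p_1/p_2)·(q_1−3).
After buying the subsistence bundle (3, 8), a share 3/7 of the remaining income goes to q_1: q_1* = 3 + 3/7·(I − 3p_1 − 8p_2)/p_1.
Discretionary income = 101 − 3·1.6 − 8·1.98 = 80.36; q_1* = 3 + 3/7·80.36/1.6 = 24.525; q_2* = 8 + 4/7·80.36/1.98 = 31.1919.
Expenditure on q_2: 1.98·31.1919 = 61.76; share = 0.6115.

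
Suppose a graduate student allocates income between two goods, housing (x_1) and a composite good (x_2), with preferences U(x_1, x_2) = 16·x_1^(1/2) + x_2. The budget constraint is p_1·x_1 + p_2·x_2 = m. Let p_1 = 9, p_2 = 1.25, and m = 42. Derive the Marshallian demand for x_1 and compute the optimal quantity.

x_1* = 1.2346

Utility is quasi-linear in x_2; the FOC for x_1 is 8/√x_1 = p_1/p_2.
Thus x_1* = (8·p_2/p_1)² — independent of m — with the rest of income spent on x_2.
Plugging in: x_1* = (8·1.25/9)² = 1.2346.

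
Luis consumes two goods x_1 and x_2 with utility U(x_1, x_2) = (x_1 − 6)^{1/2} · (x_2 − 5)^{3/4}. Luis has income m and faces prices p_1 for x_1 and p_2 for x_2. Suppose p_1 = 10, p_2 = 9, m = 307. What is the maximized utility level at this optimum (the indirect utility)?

MRS = (2/3)·(x_2−5)/(x_1−6). Tangency with p_1/p_2 gives x_2−5 = (3/2)·(p_1/p_2)·(x_1−6).
After buying the subsistence bundle (6, 5), a share 0.4 of the remaining income goes to x_1: x_1* = 6 + 0.4·(m − 6p_1 − 5p_2)/p_1.
Discretionary income = 307 − 6·10 − 5·9 = 202; x_1* = 6 + 0.4·202/10 = 14.08; x_2* = 5 + 0.6·202/9 = 18.4667.
Utility at the optimum: U(14.08, 18.4667) = 19.9825.

V = 19.9825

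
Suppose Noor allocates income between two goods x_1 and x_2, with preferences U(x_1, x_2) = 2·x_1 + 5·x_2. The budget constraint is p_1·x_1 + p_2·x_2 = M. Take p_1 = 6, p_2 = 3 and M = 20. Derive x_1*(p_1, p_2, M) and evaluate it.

Numerically: x_1* = 0, x_2* = 6.6667.

x_1* = 0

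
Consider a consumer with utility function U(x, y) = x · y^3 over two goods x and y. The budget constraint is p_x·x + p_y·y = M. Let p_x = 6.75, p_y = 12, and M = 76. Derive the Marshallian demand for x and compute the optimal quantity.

Demand: x*(p_x,p_y,M) = 0.25·M/p_x and y* = 0.75·M/p_y.
At p_x=6.75, p_y=12, M=76: x* = 0.25·76/6.75 = 2.8148.

x* = 2.8148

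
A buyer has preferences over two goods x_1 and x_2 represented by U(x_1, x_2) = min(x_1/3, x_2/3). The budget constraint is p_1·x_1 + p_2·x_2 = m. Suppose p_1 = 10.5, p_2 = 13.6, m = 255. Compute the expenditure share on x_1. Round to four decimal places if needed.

With perfect complements, no substitution: consume in ratio x_1:x_2 = 3:3.
Budget: p_1·x_1 + p_2·x_1 = m, so (3·p_1 + 3·p_2)·x_1 = 3·m.
Demand: x_1*(p_1,p_2,m) = 3·m/(3·p_1 + 3·p_2), x_2* = 3·m/(3·p_1 + 3·p_2).
Here 3·10.5 + 3·13.6 = 72.3, giving x_1* = 10.5809 and x_2* = 10.5809.
Expenditure on x_1: 10.5·10.5809 = 111.0996; share = 0.4357.

share on x_1 = 0.4357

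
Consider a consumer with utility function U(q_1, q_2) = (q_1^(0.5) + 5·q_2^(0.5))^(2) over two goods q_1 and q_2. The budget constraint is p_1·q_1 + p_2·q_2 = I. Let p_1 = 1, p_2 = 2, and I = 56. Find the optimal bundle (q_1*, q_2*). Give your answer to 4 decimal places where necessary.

Numerically q_2/q_1 = 6.25, so q_1* = 56/(1 + 2·6.25) = 4.1481 and q_2* = 6.25·4.1481 = 25.9259.

q_1* = 4.1481, q_2* = 25.9259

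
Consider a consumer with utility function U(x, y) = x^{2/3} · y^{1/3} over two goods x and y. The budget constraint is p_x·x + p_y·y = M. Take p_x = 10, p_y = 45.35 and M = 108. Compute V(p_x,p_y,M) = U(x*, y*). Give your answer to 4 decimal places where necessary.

At p_x=10, p_y=45.35, M=108: x* = 2/3·108/10 = 7.2, y* = 0.7938.
Utility at the optimum: U(7.2, 0.7938) = 3.4525.

V = 3.4525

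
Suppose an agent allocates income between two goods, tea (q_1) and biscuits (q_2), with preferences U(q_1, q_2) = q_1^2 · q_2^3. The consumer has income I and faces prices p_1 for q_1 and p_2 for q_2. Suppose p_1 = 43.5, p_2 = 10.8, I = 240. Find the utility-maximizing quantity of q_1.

Tangency: MRS = (2/3)·q_2/q_1 = p_1/p_2.
Rearranging, p_2·q_2 = (3/2)·p_1·q_1. Substituting into the budget gives p_1·q_1·(1 + (3/2)) = I.
Demand: q_1*(p_1,p_2,I) = 0.4·I/p_1 and q_2* = 0.6·I/p_2.
At p_1=43.5, p_2=10.8, I=240: q_1* = 0.4·240/43.5 = 2.2069.

q_1* = 2.2069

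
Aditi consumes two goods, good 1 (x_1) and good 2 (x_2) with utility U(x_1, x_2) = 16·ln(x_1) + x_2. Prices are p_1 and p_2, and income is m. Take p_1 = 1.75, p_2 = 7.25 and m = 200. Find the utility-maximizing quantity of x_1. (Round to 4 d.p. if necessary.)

So x_1*(p_1,p_2) = 16·p_2/p_1, independent of income; and x_2* = (m − 16·p_2)/p_2.
At the given prices: x_1* = 16·7.25/1.75 = 66.2857.

x_1* = 66.2857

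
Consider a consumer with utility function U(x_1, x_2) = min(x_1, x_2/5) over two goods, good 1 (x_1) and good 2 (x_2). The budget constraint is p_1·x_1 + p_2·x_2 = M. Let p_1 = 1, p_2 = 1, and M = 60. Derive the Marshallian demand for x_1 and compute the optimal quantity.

Leontief preferences: the optimum is at the kink where x_1/1 = x_2/5, i.e. x_2 = 5·x_1.
Budget: p_1·x_1 + p_2·5·x_1 = M, so (p_1 + 5·p_2)·x_1 = M.
Demand: x_1*(p_1,p_2,M) = M/(p_1 + 5·p_2), x_2* = 5·M/(p_1 + 5·p_2).
Here 1 + 5·1 = 6, giving x_1* = 10.

x_1* = 10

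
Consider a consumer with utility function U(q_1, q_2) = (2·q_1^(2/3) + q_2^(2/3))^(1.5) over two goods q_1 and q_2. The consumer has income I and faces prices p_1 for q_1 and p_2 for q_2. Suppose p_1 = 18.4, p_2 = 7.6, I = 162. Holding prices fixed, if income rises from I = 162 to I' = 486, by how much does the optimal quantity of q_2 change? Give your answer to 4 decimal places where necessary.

Δq_2* = 18.0273

Substitute q_2 = (q_2/q_1)·q_1 into the budget: q_1* = I/(p_1 + p_2·(q_2/q_1)).
Numerically q_2/q_1 = 1.773874, so q_1* = 162/(18.4 + 7.6·1.773874) = 5.0813 and q_2* = 1.773874·5.0813 = 9.0136.
At I' = 486: q_2* = 27.0409. Change: 27.0409 − 9.0136 = 18.0273.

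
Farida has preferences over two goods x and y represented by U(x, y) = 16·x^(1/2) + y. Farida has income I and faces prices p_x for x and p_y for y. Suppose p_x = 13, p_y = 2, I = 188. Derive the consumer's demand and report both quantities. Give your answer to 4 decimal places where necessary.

x* = 1.5148, y* = 84.1538

Set MRS = p_x/p_y: 8·x^(−1/2) = p_x/p_y.
Thus x* = (8·p_y/p_x)² — independent of I — with the rest of income spent on y.
Plugging in: x* = (8·2/13)² = 1.5148, y* = 84.1538.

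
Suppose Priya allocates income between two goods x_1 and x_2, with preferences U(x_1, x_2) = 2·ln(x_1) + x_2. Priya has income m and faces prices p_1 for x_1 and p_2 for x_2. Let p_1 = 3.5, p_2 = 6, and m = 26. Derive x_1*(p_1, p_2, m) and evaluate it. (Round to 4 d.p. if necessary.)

x_1* = 3.4286

MU_x_1 = 2/x_1, MU_x_2 = 1. Tangency: 2/x_1 = p_1/p_2.
So x_1*(p_1,p_2) = 2·p_2/p_1, independent of income; and x_2* = (m − 2·p_2)/p_2.
At the given prices: x_1* = 2·6/3.5 = 3.4286.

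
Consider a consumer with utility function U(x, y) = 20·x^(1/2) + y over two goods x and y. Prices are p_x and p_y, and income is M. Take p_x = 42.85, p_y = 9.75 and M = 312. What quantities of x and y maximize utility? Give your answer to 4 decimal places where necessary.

x* = 5.1774, y* = 9.2462

Solve: √x = 10·p_y/p_x, so x*(p_x,p_y) = (10·p_y/p_x)², and y* = (M − p_x·x*)/p_y.
Plugging in: x* = (10·9.75/42.85)² = 5.1774, y* = 9.2462.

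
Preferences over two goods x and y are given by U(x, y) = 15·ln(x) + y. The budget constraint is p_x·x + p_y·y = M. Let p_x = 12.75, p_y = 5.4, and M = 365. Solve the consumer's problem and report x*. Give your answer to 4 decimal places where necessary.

x* = 6.3529

So x*(p_x,p_y) = 15·p_y/p_x, independent of income; and y* = (M − 15·p_y)/p_y.
At the given prices: x* = 15·5.4/12.75 = 6.3529.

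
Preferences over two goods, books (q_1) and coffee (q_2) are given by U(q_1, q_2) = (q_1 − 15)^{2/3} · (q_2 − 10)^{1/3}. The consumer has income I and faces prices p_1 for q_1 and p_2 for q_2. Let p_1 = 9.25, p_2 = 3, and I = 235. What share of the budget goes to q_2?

Let q_1' = q_1−15, q_2' = q_2−10. MRS = 2·q_2'/q_1' = p_1/p_2.
After buying the subsistence bundle (15, 10), a share 2/3 of the remaining income goes to q_1: q_1* = 15 + 2/3·(I − 15p_1 − 10p_2)/p_1.
Discretionary income = 235 − 15·9.25 − 10·3 = 66.25; q_1* = 15 + 2/3·66.25/9.25 = 19.7748; q_2* = 10 + 1/3·66.25/3 = 17.3611.
Expenditure on q_2: 3·17.3611 = 52.0833; share = 0.2216.

share on q_2 = 0.2216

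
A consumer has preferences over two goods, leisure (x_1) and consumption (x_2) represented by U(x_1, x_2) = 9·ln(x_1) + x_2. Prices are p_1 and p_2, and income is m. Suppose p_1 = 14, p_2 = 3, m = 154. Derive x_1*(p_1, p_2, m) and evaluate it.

Set MRS = p_1/p_2: (9/x_1)/1 = p_1/p_2.
So x_1*(p_1,p_2) = 9·p_2/p_1, independent of income; and x_2* = (m − 9·p_2)/p_2.
At the given prices: x_1* = 9·3/14 = 1.9286.

x_1* = 1.9286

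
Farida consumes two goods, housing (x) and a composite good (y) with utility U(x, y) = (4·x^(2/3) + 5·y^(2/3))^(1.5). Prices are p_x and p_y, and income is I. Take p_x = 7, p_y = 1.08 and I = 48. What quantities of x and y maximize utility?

x* = 0.0826, y* = 43.9093

MU_x ∝ 4·x^(-1/3), MU_y ∝ 5·y^(-1/3), so MRS = (4/5)·(y/x)^(1/3) = p_x/p_y.
Solve for the ratio: y/x = [(5/4)·p_x/p_y]^(3).
Substitute y = (y/x)·x into the budget: x* = I/(p_x + p_y·(y/x)).
Numerically y/x = 531.805583, so x* = 48/(7 + 1.08·531.805583) = 0.0826 and y* = 531.805583·0.0826 = 43.9093.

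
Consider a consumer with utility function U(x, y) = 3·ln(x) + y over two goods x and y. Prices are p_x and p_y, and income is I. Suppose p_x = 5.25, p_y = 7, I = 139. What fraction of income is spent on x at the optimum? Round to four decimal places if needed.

share on x = 0.1511

Set MRS = p_x/p_y: (3/x)/1 = p_x/p_y.
So x*(p_x,p_y) = 3·p_y/p_x, independent of income; and y* = (I − 3·p_y)/p_y.
At the given prices: x* = 3·7/5.25 = 4, and y* = 16.8571.
Expenditure on x: 5.25·4 = 21; share = 0.1511.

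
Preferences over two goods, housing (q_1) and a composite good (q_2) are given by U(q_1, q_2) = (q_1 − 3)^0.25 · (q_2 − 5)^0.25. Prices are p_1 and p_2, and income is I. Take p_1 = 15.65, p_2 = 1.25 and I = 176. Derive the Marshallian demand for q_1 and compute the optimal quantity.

q_1* = 6.9233

Let q_1' = q_1−3, q_2' = q_2−5. MRS = q_2'/q_1' = p_1/p_2.
Substituting into the budget: q_1* = 3 + 0.5·(I − 3·p_1 − 5·p_2)/p_1, and q_2* = 5 + 0.5·(…)/p_2.
Discretionary income = 176 − 3·15.65 − 5·1.25 = 122.8; q_1* = 3 + 0.5·122.8/15.65 = 6.9233.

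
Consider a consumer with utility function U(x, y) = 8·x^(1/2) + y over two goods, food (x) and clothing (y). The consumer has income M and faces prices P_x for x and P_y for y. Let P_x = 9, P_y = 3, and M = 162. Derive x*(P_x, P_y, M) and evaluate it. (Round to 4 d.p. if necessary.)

x* = 1.7778

MU_x = 4/√x, MU_y = 1. Tangency: 4/√x = P_x/P_y.
Thus x* = (4·P_y/P_x)² — independent of M — with the rest of income spent on y.
Plugging in: x* = (4·3/9)² = 1.7778.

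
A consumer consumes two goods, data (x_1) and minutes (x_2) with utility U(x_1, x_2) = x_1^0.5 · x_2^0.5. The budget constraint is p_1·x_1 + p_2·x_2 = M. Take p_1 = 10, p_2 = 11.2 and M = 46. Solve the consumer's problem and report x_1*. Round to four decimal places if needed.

x_1* = 2.3

Tangency: MRS = x_2/x_1 = p_1/p_2.
Rearranging, p_2·x_2 = p_1·x_1. Substituting into the budget gives p_1·x_1·(1 + 1) = M.
Demand: x_1*(p_1,p_2,M) = 0.5·M/p_1 and x_2* = 0.5·M/p_2.
At p_1=10, p_2=11.2, M=46: x_1* = 0.5·46/10 = 2.3.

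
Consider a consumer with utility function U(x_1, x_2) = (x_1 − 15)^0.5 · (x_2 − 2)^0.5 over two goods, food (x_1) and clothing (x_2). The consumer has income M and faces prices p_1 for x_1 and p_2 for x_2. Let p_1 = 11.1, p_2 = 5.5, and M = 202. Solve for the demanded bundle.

x_1* = 16.1036, x_2* = 4.2273

Let x_1' = x_1−15, x_2' = x_2−2. MRS = x_2'/x_1' = p_1/p_2.
Substituting into the budget: x_1* = 15 + 0.5·(M − 15·p_1 − 2·p_2)/p_1, and x_2* = 2 + 0.5·(…)/p_2.
Discretionary income = 202 − 15·11.1 − 2·5.5 = 24.5; x_1* = 15 + 0.5·24.5/11.1 = 16.1036; x_2* = 2 + 0.5·24.5/5.5 = 4.2273.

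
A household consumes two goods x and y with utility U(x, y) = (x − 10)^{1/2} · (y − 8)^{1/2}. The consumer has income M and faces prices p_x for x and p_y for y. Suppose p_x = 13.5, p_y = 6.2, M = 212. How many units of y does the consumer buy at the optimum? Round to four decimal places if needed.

y* = 10.2097

MRS = (y−8)/(x−10). Tangency with p_x/p_y gives y−8 = (p_x/p_y)·(x−10).
After buying the subsistence bundle (10, 8), a share 0.5 of the remaining income goes to x: x* = 10 + 0.5·(M − 10p_x − 8p_y)/p_x.
Discretionary income = 212 − 10·13.5 − 8·6.2 = 27.4; y* = 8 + 0.5·27.4/6.2 = 10.2097.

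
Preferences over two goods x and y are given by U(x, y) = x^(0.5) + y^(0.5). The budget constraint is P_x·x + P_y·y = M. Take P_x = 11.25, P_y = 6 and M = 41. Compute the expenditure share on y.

MRS = MU_x/MU_y = (y/x)^(0.5). Set equal to P_x/P_y.
Solve for the ratio: y/x = [P_x/P_y]^(2).
With the ratio pinned down, the budget gives x* = M/(P_x + P_y·(y/x)) and y* = (y/x)·x*.
Numerically y/x = 3.515625, so x* = 41/(11.25 + 6·3.515625) = 1.2676 and y* = 3.515625·1.2676 = 4.4565.
Expenditure on y: 6·4.4565 = 26.7391; share = 0.6522.

share on y = 0.6522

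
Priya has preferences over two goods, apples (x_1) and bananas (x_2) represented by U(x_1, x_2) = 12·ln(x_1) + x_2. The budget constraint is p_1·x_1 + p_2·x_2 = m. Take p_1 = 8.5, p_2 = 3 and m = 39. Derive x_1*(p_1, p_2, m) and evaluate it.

x_1* = 4.2353

MU_x_1 = 12/x_1, MU_x_2 = 1. Tangency: 12/x_1 = p_1/p_2.
So x_1*(p_1,p_2) = 12·p_2/p_1, independent of income; and x_2* = (m − 12·p_2)/p_2.
At the given prices: x_1* = 12·3/8.5 = 4.2353.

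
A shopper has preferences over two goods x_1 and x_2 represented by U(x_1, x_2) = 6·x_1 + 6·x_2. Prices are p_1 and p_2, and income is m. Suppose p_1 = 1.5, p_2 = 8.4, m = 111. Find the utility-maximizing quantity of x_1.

Numerically: x_1* = 74, x_2* = 0.

x_1* = 74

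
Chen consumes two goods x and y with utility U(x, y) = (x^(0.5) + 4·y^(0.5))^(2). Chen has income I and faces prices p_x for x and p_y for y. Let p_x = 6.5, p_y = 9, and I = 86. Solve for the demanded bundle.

MU_x ∝ x^(-0.5), MU_y ∝ 4·y^(-0.5), so MRS = (1/4)·(y/x)^(0.5) = p_x/p_y.
Solve for the ratio: y/x = [4·p_x/p_y]^(2).
With the ratio pinned down, the budget gives x* = I/(p_x + p_y·(y/x)) and y* = (y/x)·x*.
Numerically y/x = 8.345679, so x* = 86/(6.5 + 9·8.345679) = 1.0538 and y* = 8.345679·1.0538 = 8.7945.

x* = 1.0538, y* = 8.7945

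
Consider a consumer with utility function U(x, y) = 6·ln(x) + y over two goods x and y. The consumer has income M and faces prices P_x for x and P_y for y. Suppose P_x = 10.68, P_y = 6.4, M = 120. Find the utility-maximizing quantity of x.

x* = 3.5955

MU_x = 6/x, MU_y = 1. Tangency: 6/x = P_x/P_y.
So x*(P_x,P_y) = 6·P_y/P_x, independent of income; and y* = (M − 6·P_y)/P_y.
At the given prices: x* = 6·6.4/10.68 = 3.5955.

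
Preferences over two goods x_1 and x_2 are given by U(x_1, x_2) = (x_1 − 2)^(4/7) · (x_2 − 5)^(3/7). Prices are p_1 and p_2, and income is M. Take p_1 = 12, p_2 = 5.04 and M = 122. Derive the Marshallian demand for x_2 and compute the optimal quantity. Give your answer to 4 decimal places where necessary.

This is Cobb-Douglas in (x_1−2, x_2−5): tangency gives 4/7·p_2·(x_2−5) = 3/7·p_1·(x_1−2).
Substituting into the budget: x_1* = 2 + 4/7·(M − 2·p_1 − 5·p_2)/p_1, and x_2* = 5 + 3/7·(…)/p_2.
Discretionary income = 122 − 2·12 − 5·5.04 = 72.8; x_2* = 5 + 3/7·72.8/5.04 = 11.1905.

x_2* = 11.1905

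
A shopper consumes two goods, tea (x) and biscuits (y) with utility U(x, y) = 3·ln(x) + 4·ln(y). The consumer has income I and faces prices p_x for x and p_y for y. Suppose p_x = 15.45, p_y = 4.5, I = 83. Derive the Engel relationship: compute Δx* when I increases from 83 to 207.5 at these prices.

MU_x/MU_y = (3·y)/(4·x); tangency sets this equal to p_x/p_y.
So 3·p_y·y = 4·p_x·x; combined with the budget, a share 3/7 of income goes to x.
Demand: x*(p_x,p_y,I) = 3/7·I/p_x and y* = 4/7·I/p_y.
At p_x=15.45, p_y=4.5, I=83: x* = 3/7·83/15.45 = 2.3024.
At I' = 207.5: x* = 5.7559. Change: 5.7559 − 2.3024 = 3.4535.

Δx* = 3.4535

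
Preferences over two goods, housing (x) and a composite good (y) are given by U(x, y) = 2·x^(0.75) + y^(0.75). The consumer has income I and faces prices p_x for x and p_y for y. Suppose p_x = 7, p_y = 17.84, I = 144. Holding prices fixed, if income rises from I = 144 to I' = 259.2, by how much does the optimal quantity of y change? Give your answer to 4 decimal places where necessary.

Δy* = 0.0243

From the CES first-order condition, 2·(y/x)^(0.25) = p_x/p_y.
Hence y/x = ((1/2)·p_x/p_y)^(1/(0.25)), i.e. raised to the 4 power.
With the ratio pinned down, the budget gives x* = I/(p_x + p_y·(y/x)) and y* = (y/x)·x*.
Numerically y/x = 0.001481, so x* = 144/(7 + 17.84·0.001481) = 20.4941 and y* = 0.001481·20.4941 = 0.0304.
At I' = 259.2: y* = 0.0547. Change: 0.0547 − 0.0304 = 0.0243.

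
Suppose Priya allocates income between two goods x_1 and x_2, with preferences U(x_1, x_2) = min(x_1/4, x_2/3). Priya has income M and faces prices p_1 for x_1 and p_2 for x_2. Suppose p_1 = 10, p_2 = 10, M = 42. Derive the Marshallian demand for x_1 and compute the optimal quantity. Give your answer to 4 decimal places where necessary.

x_1* = 2.4

Demand: x_1*(p_1,p_2,M) = 4·M/(4·p_1 + 3·p_2), x_2* = 3·M/(4·p_1 + 3·p_2).
Here 4·10 + 3·10 = 70, giving x_1* = 2.4.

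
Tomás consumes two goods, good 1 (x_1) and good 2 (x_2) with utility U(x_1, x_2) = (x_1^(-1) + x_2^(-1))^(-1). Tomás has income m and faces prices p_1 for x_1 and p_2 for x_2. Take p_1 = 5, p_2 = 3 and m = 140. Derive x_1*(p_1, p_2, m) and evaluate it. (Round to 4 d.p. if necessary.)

x_1* = 15.7782

MU_x_1 ∝ x_1^(-2), MU_x_2 ∝ x_2^(-2), so MRS = (x_2/x_1)^(2) = p_1/p_2.
Hence x_2/x_1 = (p_1/p_2)^(1/(2)), i.e. raised to the 0.5 power.
With the ratio pinned down, the budget gives x_1* = m/(p_1 + p_2·(x_2/x_1)) and x_2* = (x_2/x_1)·x_1*.
Numerically x_2/x_1 = 1.290994, so x_1* = 140/(5 + 3·1.290994) = 15.7782.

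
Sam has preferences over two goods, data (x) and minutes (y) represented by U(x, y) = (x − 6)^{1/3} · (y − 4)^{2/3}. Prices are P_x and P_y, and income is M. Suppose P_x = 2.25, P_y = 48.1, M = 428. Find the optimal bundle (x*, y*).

x* = 38.9037, y* = 7.0783

After buying the subsistence bundle (6, 4), a share 1/3 of the remaining income goes to x: x* = 6 + 1/3·(M − 6P_x − 4P_y)/P_x.
Discretionary income = 428 − 6·2.25 − 4·48.1 = 222.1; x* = 6 + 1/3·222.1/2.25 = 38.9037; y* = 4 + 2/3·222.1/48.1 = 7.0783.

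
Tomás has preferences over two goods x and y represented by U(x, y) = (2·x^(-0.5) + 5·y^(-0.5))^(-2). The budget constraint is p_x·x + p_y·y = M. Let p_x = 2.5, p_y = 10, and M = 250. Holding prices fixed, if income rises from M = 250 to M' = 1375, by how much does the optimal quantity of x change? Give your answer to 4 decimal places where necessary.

Δx* = 114.6784

From the CES first-order condition, (2/5)·(y/x)^(1.5) = p_x/p_y.
Hence y/x = ((5/2)·p_x/p_y)^(1/(1.5)), i.e. raised to the 2/3 power.
With the ratio pinned down, the budget gives x* = M/(p_x + p_y·(y/x)) and y* = (y/x)·x*.
Numerically y/x = 0.731004, so x* = 250/(2.5 + 10·0.731004) = 25.4841.
At M' = 1375: x* = 140.1625. Change: 140.1625 − 25.4841 = 114.6784.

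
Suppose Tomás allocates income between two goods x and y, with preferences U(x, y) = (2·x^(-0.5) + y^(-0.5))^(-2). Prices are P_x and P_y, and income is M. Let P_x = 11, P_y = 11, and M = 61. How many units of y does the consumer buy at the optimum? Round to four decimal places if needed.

With the ratio pinned down, the budget gives x* = M/(P_x + P_y·(y/x)) and y* = (y/x)·x*.
Numerically y/x = 0.629961, so x* = 61/(11 + 11·0.629961) = 3.4022 and y* = 0.629961·3.4022 = 2.1433.

y* = 2.1433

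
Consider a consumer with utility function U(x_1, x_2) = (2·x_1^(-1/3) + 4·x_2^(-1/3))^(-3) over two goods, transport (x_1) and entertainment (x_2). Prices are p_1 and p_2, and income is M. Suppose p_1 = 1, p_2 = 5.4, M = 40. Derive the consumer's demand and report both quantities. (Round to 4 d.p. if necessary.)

x_1* = 11.2242, x_2* = 5.3288

MRS = MU_x_1/MU_x_2 = (1/2)·(x_2/x_1)^(4/3). Set equal to p_1/p_2.
Hence x_2/x_1 = (2·p_1/p_2)^(1/(4/3)), i.e. raised to the 0.75 power.
With the ratio pinned down, the budget gives x_1* = M/(p_1 + p_2·(x_2/x_1)) and x_2* = (x_2/x_1)·x_1*.
Numerically x_2/x_1 = 0.474763, so x_1* = 40/(1 + 5.4·0.474763) = 11.2242 and x_2* = 0.474763·11.2242 = 5.3288.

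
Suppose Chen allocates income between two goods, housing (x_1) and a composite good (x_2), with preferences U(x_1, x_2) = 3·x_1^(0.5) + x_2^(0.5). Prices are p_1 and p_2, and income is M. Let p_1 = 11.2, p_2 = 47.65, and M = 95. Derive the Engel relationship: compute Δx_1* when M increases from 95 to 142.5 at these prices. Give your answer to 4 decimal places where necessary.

Δx_1* = 4.1331

MRS = MU_x_1/MU_x_2 = 3·(x_2/x_1)^(0.5). Set equal to p_1/p_2.
Hence x_2/x_1 = ((1/3)·p_1/p_2)^(1/(0.5)), i.e. raised to the 2 power.
Substitute x_2 = (x_2/x_1)·x_1 into the budget: x_1* = M/(p_1 + p_2·(x_2/x_1)).
Numerically x_2/x_1 = 0.006139, so x_1* = 95/(11.2 + 47.65·0.006139) = 8.2663.
At M' = 142.5: x_1* = 12.3994. Change: 12.3994 − 8.2663 = 4.1331.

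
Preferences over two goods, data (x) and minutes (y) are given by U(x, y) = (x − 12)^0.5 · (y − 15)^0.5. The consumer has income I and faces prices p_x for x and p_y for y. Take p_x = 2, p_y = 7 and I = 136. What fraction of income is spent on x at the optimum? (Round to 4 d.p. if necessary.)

share on x = 0.2022

After buying the subsistence bundle (12, 15), a share 0.5 of the remaining income goes to x: x* = 12 + 0.5·(I − 12p_x − 15p_y)/p_x.
Discretionary income = 136 − 12·2 − 15·7 = 7; x* = 12 + 0.5·7/2 = 13.75; y* = 15 + 0.5·7/7 = 15.5.
Expenditure on x: 2·13.75 = 27.5; share = 0.2022.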